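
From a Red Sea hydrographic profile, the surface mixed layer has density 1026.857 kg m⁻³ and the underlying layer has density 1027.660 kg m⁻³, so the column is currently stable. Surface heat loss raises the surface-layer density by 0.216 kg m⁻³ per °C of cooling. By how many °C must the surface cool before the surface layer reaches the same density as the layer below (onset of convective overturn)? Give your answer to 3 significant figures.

3.72 °C

Density deficit of the surface layer: 1027.660 − 1026.857 = 0.803 kg m⁻³.
Required change = 0.803 / 0.216 = 3.72 °C.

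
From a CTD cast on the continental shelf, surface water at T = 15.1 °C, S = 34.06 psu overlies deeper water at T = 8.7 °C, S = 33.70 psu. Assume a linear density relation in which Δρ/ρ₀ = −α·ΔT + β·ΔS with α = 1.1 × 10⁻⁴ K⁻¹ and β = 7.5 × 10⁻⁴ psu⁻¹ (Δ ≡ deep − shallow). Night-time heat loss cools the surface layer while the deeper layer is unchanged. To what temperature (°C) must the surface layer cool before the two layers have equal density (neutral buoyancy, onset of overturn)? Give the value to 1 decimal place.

Neutral buoyancy requires Δρ = 0, i.e. −α(T_deep − T_surf′) + β(S_deep − S_surf) = 0.
T_surf′ = T_deep − (β/α)·ΔS = 8.7 − (7.5 × 10⁻⁴/1.1 × 10⁻⁴)·(-0.36) = 11.155 °C.
Cooling required: 15.1 − (11.155) = 3.945 °C.

11.2 °C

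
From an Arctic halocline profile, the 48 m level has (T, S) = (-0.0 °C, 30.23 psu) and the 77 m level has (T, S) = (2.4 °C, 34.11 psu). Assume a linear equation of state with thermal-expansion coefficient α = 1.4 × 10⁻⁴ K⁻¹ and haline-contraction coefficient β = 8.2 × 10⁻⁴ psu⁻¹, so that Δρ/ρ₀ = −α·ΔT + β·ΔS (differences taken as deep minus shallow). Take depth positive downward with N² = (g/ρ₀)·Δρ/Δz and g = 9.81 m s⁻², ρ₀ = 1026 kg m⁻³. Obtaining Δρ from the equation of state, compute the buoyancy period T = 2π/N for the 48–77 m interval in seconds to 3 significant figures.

203 s

ΔT = +2.4 K, ΔS = +3.88 psu (deep − shallow).
Δρ/ρ₀ = −αΔT + βΔS = -3.36 × 10⁻⁴ + 3.1816 × 10⁻³ = 2.8456 × 10⁻³, so Δρ ≈ 2.920 kg m⁻³.
N² = (g/ρ₀)·Δρ/Δz = g·(Δρ/ρ₀)/Δz = 9.81 × 2.8456 × 10⁻³ / 29 = 9.6260 × 10⁻⁴ s⁻².
N = √(9.6260 × 10⁻⁴) = 0.031026 rad s⁻¹ → T = 2π/N = 202.51 s ≈ 203 s.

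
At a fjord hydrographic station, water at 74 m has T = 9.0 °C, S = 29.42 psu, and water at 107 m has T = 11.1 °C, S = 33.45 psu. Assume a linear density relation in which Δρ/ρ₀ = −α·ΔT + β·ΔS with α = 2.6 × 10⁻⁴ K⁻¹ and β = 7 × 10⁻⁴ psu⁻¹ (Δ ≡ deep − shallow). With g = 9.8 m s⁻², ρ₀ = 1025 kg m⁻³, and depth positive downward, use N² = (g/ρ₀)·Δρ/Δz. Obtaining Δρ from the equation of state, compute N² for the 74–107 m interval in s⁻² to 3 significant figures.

ΔT = +2.1 K, ΔS = +4.03 psu (deep − shallow).
Δρ/ρ₀ = −αΔT + βΔS = -5.46 × 10⁻⁴ + 2.821 × 10⁻³ = 2.275 × 10⁻³, so Δρ ≈ 2.332 kg m⁻³.
N² = (g/ρ₀)·Δρ/Δz = g·(Δρ/ρ₀)/Δz = 9.8 × 2.275 × 10⁻³ / 33 = 6.7561 × 10⁻⁴ s⁻² ≈ 6.76 × 10⁻⁴ s⁻².

6.76 × 10⁻⁴ s⁻²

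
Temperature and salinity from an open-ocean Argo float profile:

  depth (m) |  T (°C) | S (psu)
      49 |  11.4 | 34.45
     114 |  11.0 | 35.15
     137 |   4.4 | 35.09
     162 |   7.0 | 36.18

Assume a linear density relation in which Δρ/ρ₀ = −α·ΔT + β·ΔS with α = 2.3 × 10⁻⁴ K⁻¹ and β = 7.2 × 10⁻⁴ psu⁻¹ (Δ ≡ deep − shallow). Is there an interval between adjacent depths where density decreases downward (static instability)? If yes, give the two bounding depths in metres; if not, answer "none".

none

Evaluate Δρ/ρ₀ = −αΔT + βΔS across each adjacent pair:
  49–114 m: −αΔT+βΔS = −(2.3 × 10⁻⁴)(-0.4)+(7.2 × 10⁻⁴)(+0.70) = 6.0 × 10⁻⁴ → stable
  114–137 m: −αΔT+βΔS = −(2.3 × 10⁻⁴)(-6.6)+(7.2 × 10⁻⁴)(-0.06) = 1.5 × 10⁻³ → stable
  137–162 m: −αΔT+βΔS = −(2.3 × 10⁻⁴)(+2.6)+(7.2 × 10⁻⁴)(+1.09) = 1.9 × 10⁻⁴ → stable
Every interval has Δρ > 0: the column is stably stratified throughout.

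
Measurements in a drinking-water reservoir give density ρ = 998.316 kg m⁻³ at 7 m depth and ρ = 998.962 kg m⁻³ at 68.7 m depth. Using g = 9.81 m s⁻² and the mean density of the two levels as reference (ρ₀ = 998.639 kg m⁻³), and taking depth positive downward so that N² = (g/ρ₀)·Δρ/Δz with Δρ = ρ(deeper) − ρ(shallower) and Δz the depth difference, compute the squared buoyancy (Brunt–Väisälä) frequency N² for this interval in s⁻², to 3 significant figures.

Δρ = 998.962 − 998.316 = 0.646 kg m⁻³ over Δz = 68.7 − 7 = 61.7 m.
N² = (9.81/998.639) × (0.646/61.7) = 1.0285 × 10⁻⁴ s⁻² ≈ 1.03 × 10⁻⁴ s⁻².
Since Δρ > 0 the layer is stably stratified.

1.03 × 10⁻⁴ s⁻²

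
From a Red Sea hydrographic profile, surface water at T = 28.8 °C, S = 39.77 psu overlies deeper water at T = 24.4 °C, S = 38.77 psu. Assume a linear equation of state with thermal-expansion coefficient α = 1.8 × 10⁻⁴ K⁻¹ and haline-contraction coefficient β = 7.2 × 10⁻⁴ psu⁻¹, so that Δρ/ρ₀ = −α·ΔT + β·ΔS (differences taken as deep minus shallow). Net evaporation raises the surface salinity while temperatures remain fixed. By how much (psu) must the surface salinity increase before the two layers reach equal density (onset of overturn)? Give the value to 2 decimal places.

Neutral buoyancy requires −α(T_deep − T_surf) + β(S_deep − S_surf′) = 0.
S_surf′ = S_deep − (α/β)·ΔT = 38.77 − (1.8 × 10⁻⁴/7.2 × 10⁻⁴)·(-4.4) = 39.8700 psu.
Increase required: 39.8700 − 39.77 = 0.1000 psu.

0.10 psu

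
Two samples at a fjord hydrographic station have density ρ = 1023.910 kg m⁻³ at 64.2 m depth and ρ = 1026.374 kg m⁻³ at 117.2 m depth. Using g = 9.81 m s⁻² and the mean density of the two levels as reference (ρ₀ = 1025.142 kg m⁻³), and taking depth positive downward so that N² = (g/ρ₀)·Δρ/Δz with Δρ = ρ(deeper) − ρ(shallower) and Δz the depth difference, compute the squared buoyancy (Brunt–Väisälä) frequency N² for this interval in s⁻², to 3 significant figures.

Δρ = 1026.374 − 1023.910 = 2.464 kg m⁻³ over Δz = 117.2 − 64.2 = 53 m.
N² = (9.81/1025.142) × (2.464/53) = 4.4489 × 10⁻⁴ s⁻² ≈ 4.45 × 10⁻⁴ s⁻².

4.45 × 10⁻⁴ s⁻²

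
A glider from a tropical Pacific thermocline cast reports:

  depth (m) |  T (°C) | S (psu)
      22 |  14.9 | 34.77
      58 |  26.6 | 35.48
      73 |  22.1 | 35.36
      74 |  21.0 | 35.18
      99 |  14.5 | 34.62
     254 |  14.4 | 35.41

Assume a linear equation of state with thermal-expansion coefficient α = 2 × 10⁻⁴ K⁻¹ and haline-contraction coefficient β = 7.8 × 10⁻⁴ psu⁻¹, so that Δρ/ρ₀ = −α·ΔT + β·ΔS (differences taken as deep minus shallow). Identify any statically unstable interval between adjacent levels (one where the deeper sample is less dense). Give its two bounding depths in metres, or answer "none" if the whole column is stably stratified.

22–58 m

Evaluate Δρ/ρ₀ = −αΔT + βΔS across each adjacent pair:
  22–58 m: −αΔT+βΔS = −(2 × 10⁻⁴)(+11.7)+(7.8 × 10⁻⁴)(+0.71) = -1.8 × 10⁻³ → UNSTABLE
  58–73 m: −αΔT+βΔS = −(2 × 10⁻⁴)(-4.5)+(7.8 × 10⁻⁴)(-0.12) = 8.1 × 10⁻⁴ → stable
  73–74 m: −αΔT+βΔS = −(2 × 10⁻⁴)(-1.1)+(7.8 × 10⁻⁴)(-0.18) = 8.0 × 10⁻⁵ → stable
  74–99 m: −αΔT+βΔS = −(2 × 10⁻⁴)(-6.5)+(7.8 × 10⁻⁴)(-0.56) = 8.6 × 10⁻⁴ → stable
  99–254 m: −αΔT+βΔS = −(2 × 10⁻⁴)(-0.1)+(7.8 × 10⁻⁴)(+0.79) = 6.4 × 10⁻⁴ → stable
The 22–58 m interval has Δρ < 0: lighter water underlies denser water.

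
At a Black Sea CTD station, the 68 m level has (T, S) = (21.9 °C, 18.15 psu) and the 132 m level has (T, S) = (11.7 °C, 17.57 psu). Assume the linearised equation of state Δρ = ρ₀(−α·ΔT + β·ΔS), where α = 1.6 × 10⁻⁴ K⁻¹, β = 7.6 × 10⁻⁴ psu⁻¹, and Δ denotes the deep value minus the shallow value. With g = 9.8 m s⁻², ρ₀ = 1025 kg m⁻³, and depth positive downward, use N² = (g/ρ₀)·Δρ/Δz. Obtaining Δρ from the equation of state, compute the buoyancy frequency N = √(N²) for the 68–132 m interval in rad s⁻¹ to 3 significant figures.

ΔT = -10.2 K, ΔS = -0.58 psu (deep − shallow).
Δρ/ρ₀ = −αΔT + βΔS = 1.632 × 10⁻³ − 4.408 × 10⁻⁴ = 1.1912 × 10⁻³, so Δρ ≈ 1.221 kg m⁻³.
N² = (g/ρ₀)·Δρ/Δz = g·(Δρ/ρ₀)/Δz = 9.8 × 1.1912 × 10⁻³ / 64 = 1.8240 × 10⁻⁴ s⁻².
N = √(1.8240 × 10⁻⁴) = 0.013506 rad s⁻¹ ≈ 0.0135 rad s⁻¹.

0.0135 rad s⁻¹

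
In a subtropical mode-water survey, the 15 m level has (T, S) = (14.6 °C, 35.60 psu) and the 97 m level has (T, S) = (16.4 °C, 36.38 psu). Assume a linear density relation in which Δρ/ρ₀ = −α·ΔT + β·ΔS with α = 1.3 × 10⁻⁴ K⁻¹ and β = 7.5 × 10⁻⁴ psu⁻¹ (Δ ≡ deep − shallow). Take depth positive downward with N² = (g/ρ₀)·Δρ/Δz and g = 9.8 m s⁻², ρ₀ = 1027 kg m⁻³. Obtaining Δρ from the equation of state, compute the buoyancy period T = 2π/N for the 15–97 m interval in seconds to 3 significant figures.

970 s

ΔT = +1.8 K, ΔS = +0.78 psu (deep − shallow).
Δρ/ρ₀ = −αΔT + βΔS = -2.34 × 10⁻⁴ + 5.85 × 10⁻⁴ = 3.51 × 10⁻⁴, so Δρ ≈ 0.3605 kg m⁻³.
N² = (g/ρ₀)·Δρ/Δz = g·(Δρ/ρ₀)/Δz = 9.8 × 3.51 × 10⁻⁴ / 82 = 4.1949 × 10⁻⁵ s⁻².
N = √(4.1949 × 10⁻⁵) = 6.4768 × 10⁻³ rad s⁻¹ → T = 2π/N = 970.11 s ≈ 970 s.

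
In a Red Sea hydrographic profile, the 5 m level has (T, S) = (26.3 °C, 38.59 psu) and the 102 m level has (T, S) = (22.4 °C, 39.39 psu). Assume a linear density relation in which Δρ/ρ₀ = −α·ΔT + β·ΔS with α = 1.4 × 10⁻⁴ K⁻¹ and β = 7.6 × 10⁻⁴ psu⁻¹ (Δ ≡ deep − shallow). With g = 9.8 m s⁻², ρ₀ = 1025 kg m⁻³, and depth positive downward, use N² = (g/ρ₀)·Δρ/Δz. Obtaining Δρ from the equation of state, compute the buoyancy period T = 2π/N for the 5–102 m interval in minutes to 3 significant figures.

ΔT = -3.9 K, ΔS = +0.80 psu (deep − shallow).
Δρ/ρ₀ = −αΔT + βΔS = 5.46 × 10⁻⁴ + 6.08 × 10⁻⁴ = 1.154 × 10⁻³, so Δρ ≈ 1.183 kg m⁻³.
N² = (g/ρ₀)·Δρ/Δz = g·(Δρ/ρ₀)/Δz = 9.8 × 1.154 × 10⁻³ / 97 = 1.1659 × 10⁻⁴ s⁻².
N = √(1.1659 × 10⁻⁴) = 0.010798 rad s⁻¹ → T = 2π/N = 581.88 s = 9.6980 min ≈ 9.70 min.

9.70 min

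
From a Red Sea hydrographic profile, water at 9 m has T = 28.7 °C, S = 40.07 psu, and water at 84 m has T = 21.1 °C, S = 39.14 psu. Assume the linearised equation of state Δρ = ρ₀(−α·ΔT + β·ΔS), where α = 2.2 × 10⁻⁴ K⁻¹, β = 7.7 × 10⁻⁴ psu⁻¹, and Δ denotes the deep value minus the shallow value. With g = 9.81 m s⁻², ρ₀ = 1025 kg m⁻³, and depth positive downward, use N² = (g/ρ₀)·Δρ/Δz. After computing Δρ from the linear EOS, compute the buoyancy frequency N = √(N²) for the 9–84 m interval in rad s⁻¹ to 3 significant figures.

ΔT = -7.6 K, ΔS = -0.93 psu (deep − shallow).
Δρ/ρ₀ = −αΔT + βΔS = 1.672 × 10⁻³ − 7.161 × 10⁻⁴ = 9.559 × 10⁻⁴, so Δρ ≈ 0.9798 kg m⁻³.
N² = (g/ρ₀)·Δρ/Δz = g·(Δρ/ρ₀)/Δz = 9.81 × 9.559 × 10⁻⁴ / 75 = 1.2503 × 10⁻⁴ s⁻².
N = √(1.2503 × 10⁻⁴) = 0.011182 rad s⁻¹ ≈ 0.0112 rad s⁻¹.

0.0112 rad s⁻¹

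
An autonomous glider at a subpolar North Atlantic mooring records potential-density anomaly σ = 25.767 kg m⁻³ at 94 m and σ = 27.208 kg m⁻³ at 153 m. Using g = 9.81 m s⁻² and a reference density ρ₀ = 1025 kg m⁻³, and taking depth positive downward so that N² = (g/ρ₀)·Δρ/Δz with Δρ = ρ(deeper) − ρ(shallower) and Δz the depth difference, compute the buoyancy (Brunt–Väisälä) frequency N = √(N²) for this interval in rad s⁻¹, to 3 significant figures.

Δρ = 1027.208 − 1025.767 = 1.441 kg m⁻³ over Δz = 153 − 94 = 59 m.
N² = (9.81/1025) × (1.441/59) = 2.3375 × 10⁻⁴ s⁻².
N = √(2.3375 × 10⁻⁴) = 0.015289 rad s⁻¹ ≈ 0.0153 rad s⁻¹.

0.0153 rad s⁻¹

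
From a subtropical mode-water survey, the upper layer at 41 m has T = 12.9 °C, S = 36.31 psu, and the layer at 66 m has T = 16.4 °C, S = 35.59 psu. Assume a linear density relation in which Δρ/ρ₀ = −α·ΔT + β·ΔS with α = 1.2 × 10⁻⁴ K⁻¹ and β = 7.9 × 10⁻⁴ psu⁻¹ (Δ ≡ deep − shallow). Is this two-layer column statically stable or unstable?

unstable

ΔT = 16.4 − 12.9 = +3.5 K and ΔS = 35.59 − 36.31 = -0.72 psu (deep − shallow).
−αΔT = -4.20 × 10⁻⁴; βΔS = -5.688 × 10⁻⁴; sum Δρ/ρ₀ = -9.888 × 10⁻⁴.
Δρ/ρ₀ < 0, so Δρ < 0: deeper water is lighter → statically unstable; the column would overturn.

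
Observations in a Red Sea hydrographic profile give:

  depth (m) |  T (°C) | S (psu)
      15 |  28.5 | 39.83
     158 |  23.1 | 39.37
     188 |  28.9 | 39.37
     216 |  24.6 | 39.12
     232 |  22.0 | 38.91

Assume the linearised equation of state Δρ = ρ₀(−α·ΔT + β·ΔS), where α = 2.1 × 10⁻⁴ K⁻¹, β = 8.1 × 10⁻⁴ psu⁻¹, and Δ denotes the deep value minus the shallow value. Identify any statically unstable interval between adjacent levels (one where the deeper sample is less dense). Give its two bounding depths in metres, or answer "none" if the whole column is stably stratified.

Evaluate Δρ/ρ₀ = −αΔT + βΔS across each adjacent pair:
  15–158 m: −αΔT+βΔS = −(2.1 × 10⁻⁴)(-5.4)+(8.1 × 10⁻⁴)(-0.46) = 7.6 × 10⁻⁴ → stable
  158–188 m: −αΔT+βΔS = −(2.1 × 10⁻⁴)(+5.8)+(8.1 × 10⁻⁴)(+0.00) = -1.2 × 10⁻³ → UNSTABLE
  188–216 m: −αΔT+βΔS = −(2.1 × 10⁻⁴)(-4.3)+(8.1 × 10⁻⁴)(-0.25) = 7.0 × 10⁻⁴ → stable
  216–232 m: −αΔT+βΔS = −(2.1 × 10⁻⁴)(-2.6)+(8.1 × 10⁻⁴)(-0.21) = 3.8 × 10⁻⁴ → stable
The 158–188 m interval has Δρ < 0: lighter water underlies denser water.

158–188 m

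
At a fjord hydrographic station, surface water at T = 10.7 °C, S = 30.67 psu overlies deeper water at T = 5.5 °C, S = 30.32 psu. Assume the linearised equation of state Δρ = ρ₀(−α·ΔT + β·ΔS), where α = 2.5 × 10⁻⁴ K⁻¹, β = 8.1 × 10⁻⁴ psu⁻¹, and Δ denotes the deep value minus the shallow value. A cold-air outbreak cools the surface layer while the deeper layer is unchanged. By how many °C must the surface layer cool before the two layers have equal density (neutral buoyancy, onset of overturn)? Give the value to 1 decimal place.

4.1 °C

Neutral buoyancy requires Δρ = 0, i.e. −α(T_deep − T_surf′) + β(S_deep − S_surf) = 0.
T_surf′ = T_deep − (β/α)·ΔS = 5.5 − (8.1 × 10⁻⁴/2.5 × 10⁻⁴)·(-0.35) = 6.634 °C.
Cooling required: 10.7 − (6.634) = 4.066 °C.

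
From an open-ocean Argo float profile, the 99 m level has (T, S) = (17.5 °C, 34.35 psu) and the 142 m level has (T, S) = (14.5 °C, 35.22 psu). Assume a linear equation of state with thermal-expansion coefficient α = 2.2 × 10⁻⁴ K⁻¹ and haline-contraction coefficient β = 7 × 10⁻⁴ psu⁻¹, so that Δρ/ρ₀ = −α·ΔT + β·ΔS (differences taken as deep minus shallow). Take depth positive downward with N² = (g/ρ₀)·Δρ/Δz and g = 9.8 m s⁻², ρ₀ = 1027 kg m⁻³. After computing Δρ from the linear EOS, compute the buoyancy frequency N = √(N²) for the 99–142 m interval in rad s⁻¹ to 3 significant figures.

ΔT = -3.0 K, ΔS = +0.87 psu (deep − shallow).
Δρ/ρ₀ = −αΔT + βΔS = 6.60 × 10⁻⁴ + 6.09 × 10⁻⁴ = 1.269 × 10⁻³, so Δρ ≈ 1.303 kg m⁻³.
N² = (g/ρ₀)·Δρ/Δz = g·(Δρ/ρ₀)/Δz = 9.8 × 1.269 × 10⁻³ / 43 = 2.8921 × 10⁻⁴ s⁻².
N = √(2.8921 × 10⁻⁴) = 0.017006 rad s⁻¹ ≈ 0.0170 rad s⁻¹.

0.0170 rad s⁻¹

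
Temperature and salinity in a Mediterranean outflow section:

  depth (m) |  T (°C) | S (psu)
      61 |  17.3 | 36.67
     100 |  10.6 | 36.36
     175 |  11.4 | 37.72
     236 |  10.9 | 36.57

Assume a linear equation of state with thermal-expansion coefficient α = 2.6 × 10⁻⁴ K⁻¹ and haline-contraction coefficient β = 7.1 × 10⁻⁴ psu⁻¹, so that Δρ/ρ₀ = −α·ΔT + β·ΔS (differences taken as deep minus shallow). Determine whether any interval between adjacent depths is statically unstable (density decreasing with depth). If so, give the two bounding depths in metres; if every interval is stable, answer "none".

Evaluate Δρ/ρ₀ = −αΔT + βΔS across each adjacent pair:
  61–100 m: −αΔT+βΔS = −(2.6 × 10⁻⁴)(-6.7)+(7.1 × 10⁻⁴)(-0.31) = 1.5 × 10⁻³ → stable
  100–175 m: −αΔT+βΔS = −(2.6 × 10⁻⁴)(+0.8)+(7.1 × 10⁻⁴)(+1.36) = 7.6 × 10⁻⁴ → stable
  175–236 m: −αΔT+βΔS = −(2.6 × 10⁻⁴)(-0.5)+(7.1 × 10⁻⁴)(-1.15) = -6.9 × 10⁻⁴ → UNSTABLE
The 175–236 m interval has Δρ < 0: lighter water underlies denser water.

175–236 m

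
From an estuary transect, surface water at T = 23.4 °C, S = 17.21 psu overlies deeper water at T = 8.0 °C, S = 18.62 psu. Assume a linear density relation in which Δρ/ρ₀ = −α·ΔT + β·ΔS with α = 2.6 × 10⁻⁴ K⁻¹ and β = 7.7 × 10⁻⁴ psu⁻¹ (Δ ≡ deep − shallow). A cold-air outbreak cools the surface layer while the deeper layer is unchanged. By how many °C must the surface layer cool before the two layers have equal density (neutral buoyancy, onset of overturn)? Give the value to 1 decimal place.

Neutral buoyancy requires Δρ = 0, i.e. −α(T_deep − T_surf′) + β(S_deep − S_surf) = 0.
T_surf′ = T_deep − (β/α)·ΔS = 8.0 − (7.7 × 10⁻⁴/2.6 × 10⁻⁴)·(+1.41) = 3.824 °C.
Cooling required: 23.4 − (3.824) = 19.576 °C.

19.6 °C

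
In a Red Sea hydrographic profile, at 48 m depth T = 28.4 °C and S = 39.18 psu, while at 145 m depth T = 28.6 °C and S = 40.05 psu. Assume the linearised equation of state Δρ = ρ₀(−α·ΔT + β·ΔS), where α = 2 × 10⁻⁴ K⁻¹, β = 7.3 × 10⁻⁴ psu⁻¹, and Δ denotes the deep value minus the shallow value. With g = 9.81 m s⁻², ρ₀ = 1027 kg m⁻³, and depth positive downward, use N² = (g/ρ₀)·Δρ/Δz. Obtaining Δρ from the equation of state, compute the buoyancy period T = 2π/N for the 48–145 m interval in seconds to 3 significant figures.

ΔT = +0.2 K, ΔS = +0.87 psu (deep − shallow).
Δρ/ρ₀ = −αΔT + βΔS = -4.00 × 10⁻⁵ + 6.351 × 10⁻⁴ = 5.951 × 10⁻⁴, so Δρ ≈ 0.6112 kg m⁻³.
N² = (g/ρ₀)·Δρ/Δz = g·(Δρ/ρ₀)/Δz = 9.81 × 5.951 × 10⁻⁴ / 97 = 6.0185 × 10⁻⁵ s⁻².
N = √(6.0185 × 10⁻⁵) = 7.7579 × 10⁻³ rad s⁻¹ → T = 2π/N = 809.91 s ≈ 810 s.

810 s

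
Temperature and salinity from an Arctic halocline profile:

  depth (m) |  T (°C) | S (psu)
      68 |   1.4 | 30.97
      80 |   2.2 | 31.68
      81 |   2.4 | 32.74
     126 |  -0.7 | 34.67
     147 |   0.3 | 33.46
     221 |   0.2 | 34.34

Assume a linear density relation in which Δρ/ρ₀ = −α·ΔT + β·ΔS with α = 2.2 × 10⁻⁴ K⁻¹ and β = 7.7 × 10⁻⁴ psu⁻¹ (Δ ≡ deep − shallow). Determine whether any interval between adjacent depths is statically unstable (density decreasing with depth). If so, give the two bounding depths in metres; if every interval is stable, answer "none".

Evaluate Δρ/ρ₀ = −αΔT + βΔS across each adjacent pair:
  68–80 m: −αΔT+βΔS = −(2.2 × 10⁻⁴)(+0.8)+(7.7 × 10⁻⁴)(+0.71) = 3.7 × 10⁻⁴ → stable
  80–81 m: −αΔT+βΔS = −(2.2 × 10⁻⁴)(+0.2)+(7.7 × 10⁻⁴)(+1.06) = 7.7 × 10⁻⁴ → stable
  81–126 m: −αΔT+βΔS = −(2.2 × 10⁻⁴)(-3.1)+(7.7 × 10⁻⁴)(+1.93) = 2.2 × 10⁻³ → stable
  126–147 m: −αΔT+βΔS = −(2.2 × 10⁻⁴)(+1.0)+(7.7 × 10⁻⁴)(-1.21) = -1.2 × 10⁻³ → UNSTABLE
  147–221 m: −αΔT+βΔS = −(2.2 × 10⁻⁴)(-0.1)+(7.7 × 10⁻⁴)(+0.88) = 7.0 × 10⁻⁴ → stable
The 126–147 m interval has Δρ < 0: lighter water underlies denser water.

126–147 m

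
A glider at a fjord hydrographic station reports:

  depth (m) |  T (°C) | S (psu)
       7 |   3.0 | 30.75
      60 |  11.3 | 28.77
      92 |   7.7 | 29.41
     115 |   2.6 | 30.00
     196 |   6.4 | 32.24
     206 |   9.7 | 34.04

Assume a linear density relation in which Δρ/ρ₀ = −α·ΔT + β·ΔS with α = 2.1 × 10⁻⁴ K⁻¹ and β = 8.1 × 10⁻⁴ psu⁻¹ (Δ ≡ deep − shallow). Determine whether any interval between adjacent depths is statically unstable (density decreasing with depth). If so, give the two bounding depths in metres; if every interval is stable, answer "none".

7–60 m

Evaluate Δρ/ρ₀ = −αΔT + βΔS across each adjacent pair:
  7–60 m: −αΔT+βΔS = −(2.1 × 10⁻⁴)(+8.3)+(8.1 × 10⁻⁴)(-1.98) = -3.3 × 10⁻³ → UNSTABLE
  60–92 m: −αΔT+βΔS = −(2.1 × 10⁻⁴)(-3.6)+(8.1 × 10⁻⁴)(+0.64) = 1.3 × 10⁻³ → stable
  92–115 m: −αΔT+βΔS = −(2.1 × 10⁻⁴)(-5.1)+(8.1 × 10⁻⁴)(+0.59) = 1.5 × 10⁻³ → stable
  115–196 m: −αΔT+βΔS = −(2.1 × 10⁻⁴)(+3.8)+(8.1 × 10⁻⁴)(+2.24) = 1.0 × 10⁻³ → stable
  196–206 m: −αΔT+βΔS = −(2.1 × 10⁻⁴)(+3.3)+(8.1 × 10⁻⁴)(+1.80) = 7.6 × 10⁻⁴ → stable
The 7–60 m interval has Δρ < 0: lighter water underlies denser water.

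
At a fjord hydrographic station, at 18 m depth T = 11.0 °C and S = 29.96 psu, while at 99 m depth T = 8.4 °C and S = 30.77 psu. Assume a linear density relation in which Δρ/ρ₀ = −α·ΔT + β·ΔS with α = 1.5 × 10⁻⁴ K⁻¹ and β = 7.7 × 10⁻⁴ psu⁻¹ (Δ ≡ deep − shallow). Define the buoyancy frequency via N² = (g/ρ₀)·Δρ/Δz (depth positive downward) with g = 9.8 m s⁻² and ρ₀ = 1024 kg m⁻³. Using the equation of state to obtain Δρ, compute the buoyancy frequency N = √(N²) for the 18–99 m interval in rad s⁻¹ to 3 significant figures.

ΔT = -2.6 K, ΔS = +0.81 psu (deep − shallow).
Δρ/ρ₀ = −αΔT + βΔS = 3.90 × 10⁻⁴ + 6.237 × 10⁻⁴ = 1.0137 × 10⁻³, so Δρ ≈ 1.038 kg m⁻³.
N² = (g/ρ₀)·Δρ/Δz = g·(Δρ/ρ₀)/Δz = 9.8 × 1.0137 × 10⁻³ / 81 = 1.2265 × 10⁻⁴ s⁻².
N = √(1.2265 × 10⁻⁴) = 0.011075 rad s⁻¹ ≈ 0.0111 rad s⁻¹.

0.0111 rad s⁻¹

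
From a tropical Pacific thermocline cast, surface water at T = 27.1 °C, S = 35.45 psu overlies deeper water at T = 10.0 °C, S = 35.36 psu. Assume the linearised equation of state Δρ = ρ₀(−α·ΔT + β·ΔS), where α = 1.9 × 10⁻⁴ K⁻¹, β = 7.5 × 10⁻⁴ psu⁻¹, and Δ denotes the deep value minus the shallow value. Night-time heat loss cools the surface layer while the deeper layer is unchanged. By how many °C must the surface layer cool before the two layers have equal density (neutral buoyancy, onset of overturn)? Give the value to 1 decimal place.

16.7 °C

Neutral buoyancy requires Δρ = 0, i.e. −α(T_deep − T_surf′) + β(S_deep − S_surf) = 0.
T_surf′ = T_deep − (β/α)·ΔS = 10.0 − (7.5 × 10⁻⁴/1.9 × 10⁻⁴)·(-0.09) = 10.355 °C.
Cooling required: 27.1 − (10.355) = 16.745 °C.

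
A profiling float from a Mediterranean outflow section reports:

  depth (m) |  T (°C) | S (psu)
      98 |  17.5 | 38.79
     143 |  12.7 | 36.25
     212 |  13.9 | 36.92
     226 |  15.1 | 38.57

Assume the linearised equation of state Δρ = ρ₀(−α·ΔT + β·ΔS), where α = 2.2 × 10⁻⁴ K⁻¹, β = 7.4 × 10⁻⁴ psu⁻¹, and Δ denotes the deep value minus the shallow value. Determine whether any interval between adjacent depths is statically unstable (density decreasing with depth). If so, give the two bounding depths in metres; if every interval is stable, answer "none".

Evaluate Δρ/ρ₀ = −αΔT + βΔS across each adjacent pair:
  98–143 m: −αΔT+βΔS = −(2.2 × 10⁻⁴)(-4.8)+(7.4 × 10⁻⁴)(-2.54) = -8.2 × 10⁻⁴ → UNSTABLE
  143–212 m: −αΔT+βΔS = −(2.2 × 10⁻⁴)(+1.2)+(7.4 × 10⁻⁴)(+0.67) = 2.3 × 10⁻⁴ → stable
  212–226 m: −αΔT+βΔS = −(2.2 × 10⁻⁴)(+1.2)+(7.4 × 10⁻⁴)(+1.65) = 9.6 × 10⁻⁴ → stable
The 98–143 m interval has Δρ < 0: lighter water underlies denser water.

98–143 m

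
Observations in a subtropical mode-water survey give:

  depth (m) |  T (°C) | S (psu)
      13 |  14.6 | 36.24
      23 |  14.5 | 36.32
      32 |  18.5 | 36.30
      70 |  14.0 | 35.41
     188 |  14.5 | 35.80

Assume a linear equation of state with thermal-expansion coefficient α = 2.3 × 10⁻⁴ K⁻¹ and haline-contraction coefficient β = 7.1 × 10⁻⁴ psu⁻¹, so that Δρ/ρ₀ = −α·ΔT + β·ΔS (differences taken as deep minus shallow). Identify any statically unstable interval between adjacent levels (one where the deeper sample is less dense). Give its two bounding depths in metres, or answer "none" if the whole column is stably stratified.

23–32 m

Evaluate Δρ/ρ₀ = −αΔT + βΔS across each adjacent pair:
  13–23 m: −αΔT+βΔS = −(2.3 × 10⁻⁴)(-0.1)+(7.1 × 10⁻⁴)(+0.08) = 8.0 × 10⁻⁵ → stable
  23–32 m: −αΔT+βΔS = −(2.3 × 10⁻⁴)(+4.0)+(7.1 × 10⁻⁴)(-0.02) = -9.3 × 10⁻⁴ → UNSTABLE
  32–70 m: −αΔT+βΔS = −(2.3 × 10⁻⁴)(-4.5)+(7.1 × 10⁻⁴)(-0.89) = 4.0 × 10⁻⁴ → stable
  70–188 m: −αΔT+βΔS = −(2.3 × 10⁻⁴)(+0.5)+(7.1 × 10⁻⁴)(+0.39) = 1.6 × 10⁻⁴ → stable
The 23–32 m interval has Δρ < 0: lighter water underlies denser water.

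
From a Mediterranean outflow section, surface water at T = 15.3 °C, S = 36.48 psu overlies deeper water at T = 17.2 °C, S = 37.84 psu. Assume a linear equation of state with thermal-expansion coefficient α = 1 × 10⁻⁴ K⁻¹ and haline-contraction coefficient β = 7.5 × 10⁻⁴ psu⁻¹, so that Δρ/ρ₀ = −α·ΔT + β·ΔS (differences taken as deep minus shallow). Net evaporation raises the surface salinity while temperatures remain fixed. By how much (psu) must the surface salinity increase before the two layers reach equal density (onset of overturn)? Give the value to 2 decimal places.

Neutral buoyancy requires −α(T_deep − T_surf) + β(S_deep − S_surf′) = 0.
S_surf′ = S_deep − (α/β)·ΔT = 37.84 − (1 × 10⁻⁴/7.5 × 10⁻⁴)·(+1.9) = 37.5867 psu.
Increase required: 37.5867 − 36.48 = 1.1067 psu.

1.11 psu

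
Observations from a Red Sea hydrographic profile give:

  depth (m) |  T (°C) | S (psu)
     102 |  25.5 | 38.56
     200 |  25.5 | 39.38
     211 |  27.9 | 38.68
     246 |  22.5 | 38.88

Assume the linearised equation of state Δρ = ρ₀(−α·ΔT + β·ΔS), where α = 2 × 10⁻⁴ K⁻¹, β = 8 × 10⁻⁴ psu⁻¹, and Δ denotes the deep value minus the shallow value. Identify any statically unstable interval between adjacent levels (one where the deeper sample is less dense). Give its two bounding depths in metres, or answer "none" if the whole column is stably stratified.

Evaluate Δρ/ρ₀ = −αΔT + βΔS across each adjacent pair:
  102–200 m: −αΔT+βΔS = −(2 × 10⁻⁴)(+0.0)+(8 × 10⁻⁴)(+0.82) = 6.6 × 10⁻⁴ → stable
  200–211 m: −αΔT+βΔS = −(2 × 10⁻⁴)(+2.4)+(8 × 10⁻⁴)(-0.70) = -1.0 × 10⁻³ → UNSTABLE
  211–246 m: −αΔT+βΔS = −(2 × 10⁻⁴)(-5.4)+(8 × 10⁻⁴)(+0.20) = 1.2 × 10⁻³ → stable
The 200–211 m interval has Δρ < 0: lighter water underlies denser water.

200–211 m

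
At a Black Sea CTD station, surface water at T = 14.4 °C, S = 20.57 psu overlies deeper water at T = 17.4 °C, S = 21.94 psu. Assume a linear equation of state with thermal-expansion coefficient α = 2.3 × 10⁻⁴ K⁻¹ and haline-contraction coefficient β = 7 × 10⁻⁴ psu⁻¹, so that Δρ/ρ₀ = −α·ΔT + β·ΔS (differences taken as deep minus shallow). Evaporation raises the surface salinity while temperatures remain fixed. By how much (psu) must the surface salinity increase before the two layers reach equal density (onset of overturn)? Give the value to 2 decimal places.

Neutral buoyancy requires −α(T_deep − T_surf) + β(S_deep − S_surf′) = 0.
S_surf′ = S_deep − (α/β)·ΔT = 21.94 − (2.3 × 10⁻⁴/7 × 10⁻⁴)·(+3.0) = 20.9543 psu.
Increase required: 20.9543 − 20.57 = 0.3843 psu.

0.38 psu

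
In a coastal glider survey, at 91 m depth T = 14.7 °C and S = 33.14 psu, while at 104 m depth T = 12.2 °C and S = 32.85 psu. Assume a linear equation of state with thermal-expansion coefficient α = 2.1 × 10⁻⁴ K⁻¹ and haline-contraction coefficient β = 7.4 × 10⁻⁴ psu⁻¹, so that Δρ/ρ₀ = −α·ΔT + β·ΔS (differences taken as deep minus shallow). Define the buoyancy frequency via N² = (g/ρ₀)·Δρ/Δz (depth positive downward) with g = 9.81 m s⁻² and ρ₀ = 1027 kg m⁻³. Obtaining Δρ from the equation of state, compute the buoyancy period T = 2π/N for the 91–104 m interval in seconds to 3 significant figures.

ΔT = -2.5 K, ΔS = -0.29 psu (deep − shallow).
Δρ/ρ₀ = −αΔT + βΔS = 5.25 × 10⁻⁴ − 2.146 × 10⁻⁴ = 3.104 × 10⁻⁴, so Δρ ≈ 0.3188 kg m⁻³.
N² = (g/ρ₀)·Δρ/Δz = g·(Δρ/ρ₀)/Δz = 9.81 × 3.104 × 10⁻⁴ / 13 = 2.3423 × 10⁻⁴ s⁻².
N = √(2.3423 × 10⁻⁴) = 0.015305 rad s⁻¹ → T = 2π/N = 410.53 s ≈ 411 s.

411 s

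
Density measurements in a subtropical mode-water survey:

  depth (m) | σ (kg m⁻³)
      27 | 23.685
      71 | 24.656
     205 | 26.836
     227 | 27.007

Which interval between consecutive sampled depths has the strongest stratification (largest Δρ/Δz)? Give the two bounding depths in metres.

27–71 m

Compute the density gradient over each adjacent pair:
  27–71 m: Δρ/Δz = 0.971/44 = 0.022 kg m⁻⁴
  71–205 m: Δρ/Δz = 2.180/134 = 0.016 kg m⁻⁴
  205–227 m: Δρ/Δz = 0.171/22 = 7.8 × 10⁻³ kg m⁻⁴
The largest gradient is in the 27–71 m interval — the pycnocline.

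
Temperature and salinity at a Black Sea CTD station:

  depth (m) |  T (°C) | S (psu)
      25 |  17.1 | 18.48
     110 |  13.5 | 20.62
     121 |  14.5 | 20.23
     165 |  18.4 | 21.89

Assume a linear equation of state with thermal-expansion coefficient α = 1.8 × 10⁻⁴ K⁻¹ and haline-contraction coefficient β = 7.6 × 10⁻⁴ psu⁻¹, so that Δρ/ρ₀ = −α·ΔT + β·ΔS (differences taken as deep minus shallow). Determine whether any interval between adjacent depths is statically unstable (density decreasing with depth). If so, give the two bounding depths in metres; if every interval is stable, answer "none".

110–121 m

Evaluate Δρ/ρ₀ = −αΔT + βΔS across each adjacent pair:
  25–110 m: −αΔT+βΔS = −(1.8 × 10⁻⁴)(-3.6)+(7.6 × 10⁻⁴)(+2.14) = 2.3 × 10⁻³ → stable
  110–121 m: −αΔT+βΔS = −(1.8 × 10⁻⁴)(+1.0)+(7.6 × 10⁻⁴)(-0.39) = -4.8 × 10⁻⁴ → UNSTABLE
  121–165 m: −αΔT+βΔS = −(1.8 × 10⁻⁴)(+3.9)+(7.6 × 10⁻⁴)(+1.66) = 5.6 × 10⁻⁴ → stable
The 110–121 m interval has Δρ < 0: lighter water underlies denser water.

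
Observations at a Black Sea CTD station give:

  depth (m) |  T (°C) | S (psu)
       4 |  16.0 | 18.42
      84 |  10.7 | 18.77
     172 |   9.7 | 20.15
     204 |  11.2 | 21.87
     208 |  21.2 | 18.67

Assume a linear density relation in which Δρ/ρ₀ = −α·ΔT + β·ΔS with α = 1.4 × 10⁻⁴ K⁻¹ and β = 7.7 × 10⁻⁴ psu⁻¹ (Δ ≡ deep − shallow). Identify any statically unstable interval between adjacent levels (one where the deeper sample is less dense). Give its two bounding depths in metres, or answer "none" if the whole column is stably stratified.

Evaluate Δρ/ρ₀ = −αΔT + βΔS across each adjacent pair:
  4–84 m: −αΔT+βΔS = −(1.4 × 10⁻⁴)(-5.3)+(7.7 × 10⁻⁴)(+0.35) = 1.0 × 10⁻³ → stable
  84–172 m: −αΔT+βΔS = −(1.4 × 10⁻⁴)(-1.0)+(7.7 × 10⁻⁴)(+1.38) = 1.2 × 10⁻³ → stable
  172–204 m: −αΔT+βΔS = −(1.4 × 10⁻⁴)(+1.5)+(7.7 × 10⁻⁴)(+1.72) = 1.1 × 10⁻³ → stable
  204–208 m: −αΔT+βΔS = −(1.4 × 10⁻⁴)(+10.0)+(7.7 × 10⁻⁴)(-3.20) = -3.9 × 10⁻³ → UNSTABLE
The 204–208 m interval has Δρ < 0: lighter water underlies denser water.

204–208 m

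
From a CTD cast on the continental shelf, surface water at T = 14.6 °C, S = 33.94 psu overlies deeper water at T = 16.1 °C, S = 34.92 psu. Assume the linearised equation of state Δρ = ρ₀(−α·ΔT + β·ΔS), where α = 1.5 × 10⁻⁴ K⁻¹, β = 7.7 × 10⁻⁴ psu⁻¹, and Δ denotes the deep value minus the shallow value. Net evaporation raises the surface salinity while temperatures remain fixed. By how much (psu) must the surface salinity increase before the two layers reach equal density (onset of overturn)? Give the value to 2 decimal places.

0.69 psu

Neutral buoyancy requires −α(T_deep − T_surf) + β(S_deep − S_surf′) = 0.
S_surf′ = S_deep − (α/β)·ΔT = 34.92 − (1.5 × 10⁻⁴/7.7 × 10⁻⁴)·(+1.5) = 34.6278 psu.
Increase required: 34.6278 − 33.94 = 0.6878 psu.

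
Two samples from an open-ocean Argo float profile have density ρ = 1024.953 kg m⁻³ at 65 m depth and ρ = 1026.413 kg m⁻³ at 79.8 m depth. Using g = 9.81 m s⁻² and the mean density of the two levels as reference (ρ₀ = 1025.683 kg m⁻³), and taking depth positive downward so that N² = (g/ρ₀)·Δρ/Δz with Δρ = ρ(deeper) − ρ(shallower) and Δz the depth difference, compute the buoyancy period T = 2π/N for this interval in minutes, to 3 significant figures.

Δρ = 1026.413 − 1024.953 = 1.460 kg m⁻³ over Δz = 79.8 − 65 = 14.8 m.
N² = (9.81/1025.683) × (1.460/14.8) = 9.4351 × 10⁻⁴ s⁻².
N = √(9.4351 × 10⁻⁴) = 0.030717 rad s⁻¹, so T = 2π/N = 204.55 s = 3.4092 min ≈ 3.41 min.
A positive N² confirms static stability across the interval.

3.41 min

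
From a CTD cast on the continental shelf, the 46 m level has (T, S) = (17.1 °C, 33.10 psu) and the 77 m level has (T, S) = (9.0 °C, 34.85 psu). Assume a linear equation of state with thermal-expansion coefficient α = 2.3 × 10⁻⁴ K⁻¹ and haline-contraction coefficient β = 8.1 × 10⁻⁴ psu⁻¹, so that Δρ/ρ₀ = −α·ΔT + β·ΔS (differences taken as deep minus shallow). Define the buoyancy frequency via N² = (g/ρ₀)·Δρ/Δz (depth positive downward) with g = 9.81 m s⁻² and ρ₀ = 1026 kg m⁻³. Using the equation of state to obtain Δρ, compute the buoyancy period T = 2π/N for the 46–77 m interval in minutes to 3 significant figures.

ΔT = -8.1 K, ΔS = +1.75 psu (deep − shallow).
Δρ/ρ₀ = −αΔT + βΔS = 1.863 × 10⁻³ + 1.4175 × 10⁻³ = 3.2805 × 10⁻³, so Δρ ≈ 3.366 kg m⁻³.
N² = (g/ρ₀)·Δρ/Δz = g·(Δρ/ρ₀)/Δz = 9.81 × 3.2805 × 10⁻³ / 31 = 1.0381 × 10⁻³ s⁻².
N = √(1.0381 × 10⁻³) = 0.032220 rad s⁻¹ → T = 2π/N = 195.01 s = 3.2502 min ≈ 3.25 min.

3.25 min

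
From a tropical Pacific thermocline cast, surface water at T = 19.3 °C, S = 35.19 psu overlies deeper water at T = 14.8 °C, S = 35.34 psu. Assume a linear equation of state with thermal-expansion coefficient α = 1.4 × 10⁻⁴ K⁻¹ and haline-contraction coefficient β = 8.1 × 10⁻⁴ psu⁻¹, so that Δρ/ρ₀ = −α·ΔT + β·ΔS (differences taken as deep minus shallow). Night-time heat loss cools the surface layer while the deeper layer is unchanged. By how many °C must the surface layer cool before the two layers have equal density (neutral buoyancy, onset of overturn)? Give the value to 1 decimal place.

5.4 °C

Neutral buoyancy requires Δρ = 0, i.e. −α(T_deep − T_surf′) + β(S_deep − S_surf) = 0.
T_surf′ = T_deep − (β/α)·ΔS = 14.8 − (8.1 × 10⁻⁴/1.4 × 10⁻⁴)·(+0.15) = 13.932 °C.
Cooling required: 19.3 − (13.932) = 5.368 °C.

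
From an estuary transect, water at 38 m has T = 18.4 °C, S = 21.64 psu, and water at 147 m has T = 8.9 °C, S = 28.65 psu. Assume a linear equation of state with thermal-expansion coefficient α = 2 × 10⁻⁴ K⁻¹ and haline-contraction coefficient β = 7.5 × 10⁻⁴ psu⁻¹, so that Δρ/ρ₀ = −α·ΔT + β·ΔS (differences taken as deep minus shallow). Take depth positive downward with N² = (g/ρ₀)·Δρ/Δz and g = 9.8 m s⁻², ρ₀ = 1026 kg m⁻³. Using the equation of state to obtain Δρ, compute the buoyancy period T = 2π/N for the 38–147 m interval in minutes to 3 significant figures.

4.13 min

ΔT = -9.5 K, ΔS = +7.01 psu (deep − shallow).
Δρ/ρ₀ = −αΔT + βΔS = 1.90 × 10⁻³ + 5.2575 × 10⁻³ = 7.1575 × 10⁻³, so Δρ ≈ 7.344 kg m⁻³.
N² = (g/ρ₀)·Δρ/Δz = g·(Δρ/ρ₀)/Δz = 9.8 × 7.1575 × 10⁻³ / 109 = 6.4352 × 10⁻⁴ s⁻².
N = √(6.4352 × 10⁻⁴) = 0.025368 rad s⁻¹ → T = 2π/N = 247.68 s = 4.1280 min ≈ 4.13 min.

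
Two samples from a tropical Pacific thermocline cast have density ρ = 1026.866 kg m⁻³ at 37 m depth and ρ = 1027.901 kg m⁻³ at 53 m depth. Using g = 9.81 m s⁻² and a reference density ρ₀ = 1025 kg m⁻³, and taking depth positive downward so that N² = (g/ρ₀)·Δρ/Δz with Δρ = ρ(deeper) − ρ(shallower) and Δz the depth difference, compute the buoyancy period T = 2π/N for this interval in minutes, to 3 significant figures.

4.21 min

Δρ = 1027.901 − 1026.866 = 1.035 kg m⁻³ over Δz = 53 − 37 = 16 m.
N² = (9.81/1025) × (1.035/16) = 6.1911 × 10⁻⁴ s⁻².
N = √(6.1911 × 10⁻⁴) = 0.024882 rad s⁻¹, so T = 2π/N = 252.52 s = 4.2087 min ≈ 4.21 min.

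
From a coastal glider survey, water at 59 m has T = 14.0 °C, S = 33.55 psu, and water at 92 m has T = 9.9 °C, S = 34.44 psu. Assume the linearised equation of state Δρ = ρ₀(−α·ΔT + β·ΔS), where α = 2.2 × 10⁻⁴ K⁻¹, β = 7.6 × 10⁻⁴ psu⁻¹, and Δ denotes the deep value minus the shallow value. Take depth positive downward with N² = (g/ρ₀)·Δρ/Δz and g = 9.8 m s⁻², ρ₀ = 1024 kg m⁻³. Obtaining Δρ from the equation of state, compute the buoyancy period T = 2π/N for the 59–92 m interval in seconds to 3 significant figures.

290 s

ΔT = -4.1 K, ΔS = +0.89 psu (deep − shallow).
Δρ/ρ₀ = −αΔT + βΔS = 9.02 × 10⁻⁴ + 6.764 × 10⁻⁴ = 1.5784 × 10⁻³, so Δρ ≈ 1.616 kg m⁻³.
N² = (g/ρ₀)·Δρ/Δz = g·(Δρ/ρ₀)/Δz = 9.8 × 1.5784 × 10⁻³ / 33 = 4.6874 × 10⁻⁴ s⁻².
N = √(4.6874 × 10⁻⁴) = 0.021650 rad s⁻¹ → T = 2π/N = 290.22 s ≈ 290 s.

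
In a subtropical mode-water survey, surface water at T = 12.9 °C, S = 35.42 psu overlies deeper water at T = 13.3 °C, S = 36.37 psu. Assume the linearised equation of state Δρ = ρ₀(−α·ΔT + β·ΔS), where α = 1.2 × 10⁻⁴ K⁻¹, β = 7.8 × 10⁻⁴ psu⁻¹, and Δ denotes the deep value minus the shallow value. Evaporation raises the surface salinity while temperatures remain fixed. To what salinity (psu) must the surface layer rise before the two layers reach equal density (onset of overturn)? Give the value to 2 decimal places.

36.31 psu

Neutral buoyancy requires −α(T_deep − T_surf) + β(S_deep − S_surf′) = 0.
S_surf′ = S_deep − (α/β)·ΔT = 36.37 − (1.2 × 10⁻⁴/7.8 × 10⁻⁴)·(+0.4) = 36.3085 psu.
Increase required: 36.3085 − 35.42 = 0.8885 psu.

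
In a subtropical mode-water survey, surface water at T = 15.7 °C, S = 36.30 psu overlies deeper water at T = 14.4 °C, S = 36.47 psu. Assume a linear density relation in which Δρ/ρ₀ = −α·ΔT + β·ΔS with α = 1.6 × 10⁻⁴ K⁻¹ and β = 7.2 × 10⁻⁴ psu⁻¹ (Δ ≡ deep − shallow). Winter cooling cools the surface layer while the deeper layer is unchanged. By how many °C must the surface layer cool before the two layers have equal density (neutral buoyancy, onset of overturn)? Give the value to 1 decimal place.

Neutral buoyancy requires Δρ = 0, i.e. −α(T_deep − T_surf′) + β(S_deep − S_surf) = 0.
T_surf′ = T_deep − (β/α)·ΔS = 14.4 − (7.2 × 10⁻⁴/1.6 × 10⁻⁴)·(+0.17) = 13.635 °C.
Cooling required: 15.7 − (13.635) = 2.065 °C.

2.1 °C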